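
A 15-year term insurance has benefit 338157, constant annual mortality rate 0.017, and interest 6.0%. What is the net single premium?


NSP = benefit * sum_{k=0}^{n-1} k_p_x * q * v^(k+1)
With constant q=0.017, v=0.943396
Sum = 0.149548
NSP = 338157 * 0.149548
= 50570.559


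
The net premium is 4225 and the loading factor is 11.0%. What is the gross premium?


Gross = net * (1 + loading)
= 4225 * (1 + 0.11)
= 4225 * 1.11
= 4689.75


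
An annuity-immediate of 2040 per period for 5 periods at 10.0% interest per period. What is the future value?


FV = PMT * ((1+i)^n - 1) / i
= 2040 * ((1.1)^5 - 1) / 0.1
= 2040 * (1.61051 - 1) / 0.1
= 12454.404


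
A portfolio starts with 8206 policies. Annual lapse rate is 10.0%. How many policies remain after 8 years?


remaining = initial * (1 - lapse)^years
= 8206 * (1 - 0.1)^8
= 8206 * 0.430467
= 3532.4139


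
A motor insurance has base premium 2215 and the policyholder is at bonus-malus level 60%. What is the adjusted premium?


adjusted = base * BM_level / 100
= 2215 * 60 / 100
= 2215 * 0.6
= 1329.0


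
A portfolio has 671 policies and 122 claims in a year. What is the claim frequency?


frequency = claims / policies
= 122 / 671
= 0.1818


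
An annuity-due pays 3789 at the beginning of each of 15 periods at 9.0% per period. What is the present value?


PV_due = PMT * (1-(1+i)^(-n))/i * (1+i)
PV_immediate = 30541.9485
PV_due = 30541.9485 * 1.09
= 33290.7238


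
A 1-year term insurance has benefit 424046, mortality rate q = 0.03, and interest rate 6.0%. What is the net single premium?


NSP = benefit * q * v
v = 1/(1+i) = 0.943396
NSP = 424046 * 0.03 * 0.943396
= 12001.3019


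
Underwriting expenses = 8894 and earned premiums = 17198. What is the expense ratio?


Expense ratio = expenses / premiums
= 8894 / 17198
= 0.5172


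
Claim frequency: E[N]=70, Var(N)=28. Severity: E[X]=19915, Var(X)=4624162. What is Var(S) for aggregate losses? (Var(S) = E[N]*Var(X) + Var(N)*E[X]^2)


Var(S) = E[N]*Var(X) + Var(N)*E[X]^2
= 70*4624162 + 28*19915^2
= 323691340 + 11105002300
= 1.1429e+10


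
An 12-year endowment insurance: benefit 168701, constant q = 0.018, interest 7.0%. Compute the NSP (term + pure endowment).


Term component = 22186.1914
Pure endowment = 12_p_x * v^12 * benefit = 0.804151 * 0.444012 * 168701 = 60235.1752
NSP = 82421.3667


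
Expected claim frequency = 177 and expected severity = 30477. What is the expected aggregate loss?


E[S] = E[N] * E[X]
= 177 * 30477
= 5.3944e+06


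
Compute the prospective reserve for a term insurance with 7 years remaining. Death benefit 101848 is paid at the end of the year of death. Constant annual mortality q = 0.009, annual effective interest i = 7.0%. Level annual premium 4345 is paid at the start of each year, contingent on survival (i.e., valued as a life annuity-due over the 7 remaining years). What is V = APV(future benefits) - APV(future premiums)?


v = 1/(1+i) = 0.934579
APV(future benefits) per unit = sum_{k=0}^{6} k_p_x * q * v^(k+1) = 0.047329
APV(future benefits) = 101848 * 0.047329 = 4820.3234
Life annuity-due factor ä_{x:7} = sum_{k=0}^{6} k_p_x * v^k = 5.626845
APV(future premiums) = 4345 * 5.626845 = 24448.6406
V = 4820.3234 - 24448.6406
= -19628.3172


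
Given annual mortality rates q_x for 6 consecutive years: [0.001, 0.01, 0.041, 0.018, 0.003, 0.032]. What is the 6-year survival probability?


p_k = 1 - q_k for each year
Survival = product of (1 - q_k)
= 0.999 * 0.99 * 0.959 * 0.982 * 0.997 * 0.968
= 0.8989


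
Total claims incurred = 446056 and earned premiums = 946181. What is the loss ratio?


Loss ratio = claims / premiums
= 446056 / 946181
= 0.4714


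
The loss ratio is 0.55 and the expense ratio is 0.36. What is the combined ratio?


Combined ratio = loss ratio + expense ratio
= 0.55 + 0.36
= 0.91


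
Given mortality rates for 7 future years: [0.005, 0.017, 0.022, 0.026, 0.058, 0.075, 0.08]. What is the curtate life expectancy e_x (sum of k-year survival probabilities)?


e_x = sum_{k=1}^{n} k_p_x
k_p_x values:
  1_p_x = 0.995
  2_p_x = 0.978085
  3_p_x = 0.956567
  4_p_x = 0.931696
  5_p_x = 0.877658
  6_p_x = 0.811834
  7_p_x = 0.746887
e_x = 6.2977


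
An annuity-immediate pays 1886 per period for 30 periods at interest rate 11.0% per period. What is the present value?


PV = PMT * (1 - (1+i)^(-n)) / i
= 1886 * (1 - (1+0.11)^(-30)) / 0.11
= 1886 * (1 - 0.043683) / 0.11
= 1886 * 8.693793
= 16396.4928


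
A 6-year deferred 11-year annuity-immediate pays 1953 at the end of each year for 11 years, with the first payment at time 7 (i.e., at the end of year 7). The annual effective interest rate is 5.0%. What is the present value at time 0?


PV at time 6 of the 11-year annuity-immediate:
a_n = 1953 * (1-(1+0.05)^(-11))/0.05 = 16222.427
Discount back 6 years to time 0:
PV = 16222.427 * (1+0.05)^(-6)
= 16222.427 * 0.746215
= 12105.4248


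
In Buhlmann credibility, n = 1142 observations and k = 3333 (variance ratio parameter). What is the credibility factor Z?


Z = n / (n + k)
= 1142 / (1142 + 3333)
= 1142 / 4475
= 0.2552


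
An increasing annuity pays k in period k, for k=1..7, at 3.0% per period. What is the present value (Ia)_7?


(Ia)_n = sum_{k=1}^{n} k * v^k, v = 1/(1+i)
v = 0.970874
Sum computed term by term:
(Ia)_7 = 24.185


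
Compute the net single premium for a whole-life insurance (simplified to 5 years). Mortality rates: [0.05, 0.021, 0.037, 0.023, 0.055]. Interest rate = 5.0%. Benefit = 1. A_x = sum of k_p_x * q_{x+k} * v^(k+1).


v = 0.952381
Year 0: k_p_x=1.0, q=0.05, term=0.047619
Year 1: k_p_x=0.95, q=0.021, term=0.018095
Year 2: k_p_x=0.93005, q=0.037, term=0.029726
Year 3: k_p_x=0.895638, q=0.023, term=0.016947
Year 4: k_p_x=0.875038, q=0.055, term=0.037709
A_x = 0.1501


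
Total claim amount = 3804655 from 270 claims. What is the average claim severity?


severity = total / number
= 3804655 / 270
= 14091.3148


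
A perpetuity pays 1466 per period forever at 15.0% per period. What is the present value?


PV = PMT / i
= 1466 / 0.15
= 9773.3333


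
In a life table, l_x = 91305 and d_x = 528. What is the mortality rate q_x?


q_x = d_x / l_x
= 528 / 91305
= 0.0058


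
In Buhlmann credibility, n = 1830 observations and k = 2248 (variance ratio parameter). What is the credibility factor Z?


Z = n / (n + k)
= 1830 / (1830 + 2248)
= 1830 / 4078
= 0.4487


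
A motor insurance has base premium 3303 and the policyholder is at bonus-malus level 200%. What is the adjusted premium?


adjusted = base * BM_level / 100
= 3303 * 200 / 100
= 3303 * 2.0
= 6606.0


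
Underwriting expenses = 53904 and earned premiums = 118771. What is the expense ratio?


Expense ratio = expenses / premiums
= 53904 / 118771
= 0.4538


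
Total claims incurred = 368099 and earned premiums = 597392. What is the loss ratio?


Loss ratio = claims / premiums
= 368099 / 597392
= 0.6162


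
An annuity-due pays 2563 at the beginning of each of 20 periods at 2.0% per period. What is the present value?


PV_due = PMT * (1-(1+i)^(-n))/i * (1+i)
PV_immediate = 41908.7237
PV_due = 41908.7237 * 1.02
= 42746.8981


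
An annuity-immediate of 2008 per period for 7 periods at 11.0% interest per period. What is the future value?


FV = PMT * ((1+i)^n - 1) / i
= 2008 * ((1.11)^7 - 1) / 0.11
= 2008 * (2.07616 - 1) / 0.11
= 19644.8144


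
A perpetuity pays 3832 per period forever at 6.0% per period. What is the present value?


PV = PMT / i
= 3832 / 0.06
= 63866.6667


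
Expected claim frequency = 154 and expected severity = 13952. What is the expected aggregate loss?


E[S] = E[N] * E[X]
= 154 * 13952
= 2.1486e+06


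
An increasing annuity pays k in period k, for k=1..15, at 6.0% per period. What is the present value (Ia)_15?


(Ia)_n = sum_{k=1}^{n} k * v^k, v = 1/(1+i)
v = 0.943396
Sum computed term by term:
(Ia)_15 = 67.2668


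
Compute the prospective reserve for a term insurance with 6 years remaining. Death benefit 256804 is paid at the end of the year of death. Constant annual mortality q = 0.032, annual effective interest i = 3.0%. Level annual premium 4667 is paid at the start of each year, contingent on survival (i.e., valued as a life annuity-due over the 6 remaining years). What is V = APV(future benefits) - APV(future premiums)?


v = 1/(1+i) = 0.970874
APV(future benefits) per unit = sum_{k=0}^{5} k_p_x * q * v^(k+1) = 0.160508
APV(future benefits) = 256804 * 0.160508 = 41219.1708
Life annuity-due factor ä_{x:6} = sum_{k=0}^{5} k_p_x * v^k = 5.166361
APV(future premiums) = 4667 * 5.166361 = 24111.4048
V = 41219.1708 - 24111.4048
= 17107.766


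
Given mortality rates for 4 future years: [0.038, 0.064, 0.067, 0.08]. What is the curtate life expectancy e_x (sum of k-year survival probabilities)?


e_x = sum_{k=1}^{n} k_p_x
k_p_x values:
  1_p_x = 0.962
  2_p_x = 0.900432
  3_p_x = 0.840103
  4_p_x = 0.772895
e_x = 3.4754


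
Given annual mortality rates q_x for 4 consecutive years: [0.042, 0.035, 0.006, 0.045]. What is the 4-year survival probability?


p_k = 1 - q_k for each year
Survival = product of (1 - q_k)
= 0.958 * 0.965 * 0.994 * 0.955
= 0.8776


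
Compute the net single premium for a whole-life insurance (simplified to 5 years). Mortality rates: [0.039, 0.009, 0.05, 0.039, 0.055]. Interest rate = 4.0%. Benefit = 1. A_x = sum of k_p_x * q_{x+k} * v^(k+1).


v = 0.961538
Year 0: k_p_x=1.0, q=0.039, term=0.0375
Year 1: k_p_x=0.961, q=0.009, term=0.007996
Year 2: k_p_x=0.952351, q=0.05, term=0.042332
Year 3: k_p_x=0.904733, q=0.039, term=0.030161
Year 4: k_p_x=0.869449, q=0.055, term=0.039304
A_x = 0.1573


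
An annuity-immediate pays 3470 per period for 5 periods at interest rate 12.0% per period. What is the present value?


PV = PMT * (1 - (1+i)^(-n)) / i
= 3470 * (1 - (1+0.12)^(-5)) / 0.12
= 3470 * (1 - 0.567427) / 0.12
= 3470 * 3.604776
= 12508.5734


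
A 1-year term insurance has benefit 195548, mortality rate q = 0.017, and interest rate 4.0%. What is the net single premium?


NSP = benefit * q * v
v = 1/(1+i) = 0.961538
NSP = 195548 * 0.017 * 0.961538
= 3196.4577


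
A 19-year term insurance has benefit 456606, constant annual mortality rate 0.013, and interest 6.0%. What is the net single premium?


NSP = benefit * sum_{k=0}^{n-1} k_p_x * q * v^(k+1)
With constant q=0.013, v=0.943396
Sum = 0.13218
NSP = 456606 * 0.13218
= 60354.1073


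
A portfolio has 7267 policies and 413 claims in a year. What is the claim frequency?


frequency = claims / policies
= 413 / 7267
= 0.0568


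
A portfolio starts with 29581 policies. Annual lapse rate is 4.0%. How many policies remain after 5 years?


remaining = initial * (1 - lapse)^years
= 29581 * (1 - 0.04)^5
= 29581 * 0.815373
= 24119.5398


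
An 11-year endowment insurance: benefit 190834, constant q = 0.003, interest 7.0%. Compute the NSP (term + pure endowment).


Term component = 4237.7084
Pure endowment = 11_p_x * v^11 * benefit = 0.967491 * 0.475093 * 190834 = 87716.4285
NSP = 91954.1369


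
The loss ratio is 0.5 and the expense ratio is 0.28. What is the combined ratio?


Combined ratio = loss ratio + expense ratio
= 0.5 + 0.28
= 0.78


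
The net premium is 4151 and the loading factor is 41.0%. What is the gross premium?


Gross = net * (1 + loading)
= 4151 * (1 + 0.41)
= 4151 * 1.41
= 5852.91


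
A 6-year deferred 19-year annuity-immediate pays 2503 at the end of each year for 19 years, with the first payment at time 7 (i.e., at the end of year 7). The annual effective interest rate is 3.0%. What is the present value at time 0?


PV at time 6 of the 19-year annuity-immediate:
a_n = 2503 * (1-(1+0.03)^(-19))/0.03 = 35852.4692
Discount back 6 years to time 0:
PV = 35852.4692 * (1+0.03)^(-6)
= 35852.4692 * 0.837484
= 30025.8785


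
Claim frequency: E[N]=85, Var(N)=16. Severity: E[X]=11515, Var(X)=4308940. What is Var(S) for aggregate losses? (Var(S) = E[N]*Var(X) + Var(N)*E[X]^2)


Var(S) = E[N]*Var(X) + Var(N)*E[X]^2
= 85*4308940 + 16*11515^2
= 366259900 + 2121523600
= 2.4878e+09


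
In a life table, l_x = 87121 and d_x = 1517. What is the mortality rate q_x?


q_x = d_x / l_x
= 1517 / 87121
= 0.0174


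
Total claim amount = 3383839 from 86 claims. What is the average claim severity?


severity = total / number
= 3383839 / 86
= 39346.9651


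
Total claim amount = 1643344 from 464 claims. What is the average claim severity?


severity = total / number
= 1643344 / 464
= 3541.6897


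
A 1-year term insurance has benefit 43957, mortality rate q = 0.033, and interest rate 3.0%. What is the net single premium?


NSP = benefit * q * v
v = 1/(1+i) = 0.970874
NSP = 43957 * 0.033 * 0.970874
= 1408.3311


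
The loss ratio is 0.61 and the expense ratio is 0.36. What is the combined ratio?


Combined ratio = loss ratio + expense ratio
= 0.61 + 0.36
= 0.97


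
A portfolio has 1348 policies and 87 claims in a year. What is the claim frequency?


frequency = claims / policies
= 87 / 1348
= 0.0645


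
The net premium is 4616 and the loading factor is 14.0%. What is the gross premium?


Gross = net * (1 + loading)
= 4616 * (1 + 0.14)
= 4616 * 1.14
= 5262.24


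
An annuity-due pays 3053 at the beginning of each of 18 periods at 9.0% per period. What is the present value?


PV_due = PMT * (1-(1+i)^(-n))/i * (1+i)
PV_immediate = 26730.9235
PV_due = 26730.9235 * 1.09
= 29136.7066


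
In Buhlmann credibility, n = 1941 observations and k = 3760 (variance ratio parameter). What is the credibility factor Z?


Z = n / (n + k)
= 1941 / (1941 + 3760)
= 1941 / 5701
= 0.3405


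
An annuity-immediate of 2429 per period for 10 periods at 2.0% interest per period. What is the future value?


FV = PMT * ((1+i)^n - 1) / i
= 2429 * ((1.02)^10 - 1) / 0.02
= 2429 * (1.218994 - 1) / 0.02
= 26596.8723


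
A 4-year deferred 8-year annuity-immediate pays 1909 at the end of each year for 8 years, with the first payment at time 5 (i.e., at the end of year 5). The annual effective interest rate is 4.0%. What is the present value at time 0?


PV at time 4 of the 8-year annuity-immediate:
a_n = 1909 * (1-(1+0.04)^(-8))/0.04 = 12852.81
Discount back 4 years to time 0:
PV = 12852.81 * (1+0.04)^(-4)
= 12852.81 * 0.854804
= 10986.6358


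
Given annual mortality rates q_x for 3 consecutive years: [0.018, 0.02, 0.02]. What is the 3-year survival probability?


p_k = 1 - q_k for each year
Survival = product of (1 - q_k)
= 0.982 * 0.98 * 0.98
= 0.9431


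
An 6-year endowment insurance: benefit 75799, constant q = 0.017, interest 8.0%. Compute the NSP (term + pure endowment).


Term component = 5731.3651
Pure endowment = 6_p_x * v^6 * benefit = 0.902238 * 0.63017 * 75799 = 43096.5049
NSP = 48827.87


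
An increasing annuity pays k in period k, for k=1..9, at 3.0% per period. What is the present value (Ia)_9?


(Ia)_n = sum_{k=1}^{n} k * v^k, v = 1/(1+i)
v = 0.970874
Sum computed term by term:
(Ia)_9 = 37.3981


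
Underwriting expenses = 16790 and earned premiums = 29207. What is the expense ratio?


Expense ratio = expenses / premiums
= 16790 / 29207
= 0.5749


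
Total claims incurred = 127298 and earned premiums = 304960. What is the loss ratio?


Loss ratio = claims / premiums
= 127298 / 304960
= 0.4174


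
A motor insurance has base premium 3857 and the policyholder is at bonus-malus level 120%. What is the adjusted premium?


adjusted = base * BM_level / 100
= 3857 * 120 / 100
= 3857 * 1.2
= 4628.4


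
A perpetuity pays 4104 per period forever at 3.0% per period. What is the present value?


PV = PMT / i
= 4104 / 0.03
= 136800.0


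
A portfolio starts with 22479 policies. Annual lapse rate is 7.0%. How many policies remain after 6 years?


remaining = initial * (1 - lapse)^years
= 22479 * (1 - 0.07)^6
= 22479 * 0.64699
= 14543.6923


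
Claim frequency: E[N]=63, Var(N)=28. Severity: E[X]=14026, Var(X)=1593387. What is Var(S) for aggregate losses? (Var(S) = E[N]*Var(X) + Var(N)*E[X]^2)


Var(S) = E[N]*Var(X) + Var(N)*E[X]^2
= 63*1593387 + 28*14026^2
= 100383381 + 5508402928
= 5.6088e+09


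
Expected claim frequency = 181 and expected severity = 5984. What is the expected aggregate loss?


E[S] = E[N] * E[X]
= 181 * 5984
= 1.0831e+06


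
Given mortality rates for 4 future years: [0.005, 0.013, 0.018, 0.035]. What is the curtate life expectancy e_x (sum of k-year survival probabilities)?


e_x = sum_{k=1}^{n} k_p_x
k_p_x values:
  1_p_x = 0.995
  2_p_x = 0.982065
  3_p_x = 0.964388
  4_p_x = 0.930634
e_x = 3.8721


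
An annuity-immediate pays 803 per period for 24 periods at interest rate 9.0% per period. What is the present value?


PV = PMT * (1 - (1+i)^(-n)) / i
= 803 * (1 - (1+0.09)^(-24)) / 0.09
= 803 * (1 - 0.126405) / 0.09
= 803 * 9.706612
= 7794.4093


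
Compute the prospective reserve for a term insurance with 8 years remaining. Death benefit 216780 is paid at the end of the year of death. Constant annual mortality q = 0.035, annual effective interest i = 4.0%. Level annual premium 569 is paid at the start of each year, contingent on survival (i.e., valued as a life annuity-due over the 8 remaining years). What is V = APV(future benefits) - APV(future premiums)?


v = 1/(1+i) = 0.961538
APV(future benefits) per unit = sum_{k=0}^{7} k_p_x * q * v^(k+1) = 0.210243
APV(future benefits) = 216780 * 0.210243 = 45576.4177
Life annuity-due factor ä_{x:8} = sum_{k=0}^{7} k_p_x * v^k = 6.247212
APV(future premiums) = 569 * 6.247212 = 3554.6638
V = 45576.4177 - 3554.6638
= 42021.7539


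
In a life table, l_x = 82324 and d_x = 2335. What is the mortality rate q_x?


q_x = d_x / l_x
= 2335 / 82324
= 0.0284


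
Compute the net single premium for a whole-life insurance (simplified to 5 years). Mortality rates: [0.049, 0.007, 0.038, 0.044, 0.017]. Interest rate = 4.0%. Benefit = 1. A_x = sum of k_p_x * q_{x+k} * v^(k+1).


v = 0.961538
Year 0: k_p_x=1.0, q=0.049, term=0.047115
Year 1: k_p_x=0.951, q=0.007, term=0.006155
Year 2: k_p_x=0.944343, q=0.038, term=0.031902
Year 3: k_p_x=0.908458, q=0.044, term=0.034168
Year 4: k_p_x=0.868486, q=0.017, term=0.012135
A_x = 0.1315


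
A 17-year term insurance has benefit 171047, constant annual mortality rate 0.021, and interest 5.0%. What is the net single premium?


NSP = benefit * sum_{k=0}^{n-1} k_p_x * q * v^(k+1)
With constant q=0.021, v=0.952381
Sum = 0.205815
NSP = 171047 * 0.205815
= 35204.0073


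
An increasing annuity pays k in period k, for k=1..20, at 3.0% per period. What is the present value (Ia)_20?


(Ia)_n = sum_{k=1}^{n} k * v^k, v = 1/(1+i)
v = 0.970874
Sum computed term by term:
(Ia)_20 = 141.6761


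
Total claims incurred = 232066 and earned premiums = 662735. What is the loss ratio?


Loss ratio = claims / premiums
= 232066 / 662735
= 0.3502


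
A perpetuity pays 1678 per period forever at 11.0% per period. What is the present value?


PV = PMT / i
= 1678 / 0.11
= 15254.5455


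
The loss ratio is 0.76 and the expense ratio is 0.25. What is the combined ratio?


Combined ratio = loss ratio + expense ratio
= 0.76 + 0.25
= 1.01


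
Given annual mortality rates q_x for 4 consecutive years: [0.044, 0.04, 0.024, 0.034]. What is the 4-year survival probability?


p_k = 1 - q_k for each year
Survival = product of (1 - q_k)
= 0.956 * 0.96 * 0.976 * 0.966
= 0.8653


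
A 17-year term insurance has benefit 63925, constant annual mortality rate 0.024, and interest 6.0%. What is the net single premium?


NSP = benefit * sum_{k=0}^{n-1} k_p_x * q * v^(k+1)
With constant q=0.024, v=0.943396
Sum = 0.215507
NSP = 63925 * 0.215507
= 13776.3164


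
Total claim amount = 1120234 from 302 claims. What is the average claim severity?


severity = total / number
= 1120234 / 302
= 3709.3841


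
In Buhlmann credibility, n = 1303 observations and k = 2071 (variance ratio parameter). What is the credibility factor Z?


Z = n / (n + k)
= 1303 / (1303 + 2071)
= 1303 / 3374
= 0.3862


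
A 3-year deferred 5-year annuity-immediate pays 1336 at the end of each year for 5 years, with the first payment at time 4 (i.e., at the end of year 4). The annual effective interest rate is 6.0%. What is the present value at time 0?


PV at time 3 of the 5-year annuity-immediate:
a_n = 1336 * (1-(1+0.06)^(-5))/0.06 = 5627.718
Discount back 3 years to time 0:
PV = 5627.718 * (1+0.06)^(-3)
= 5627.718 * 0.839619
= 4725.1406


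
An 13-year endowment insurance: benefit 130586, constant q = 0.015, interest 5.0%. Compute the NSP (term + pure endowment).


Term component = 17004.629
Pure endowment = 13_p_x * v^13 * benefit = 0.82162 * 0.530321 * 130586 = 56899.2743
NSP = 73903.9033


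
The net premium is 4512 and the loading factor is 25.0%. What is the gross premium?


Gross = net * (1 + loading)
= 4512 * (1 + 0.25)
= 4512 * 1.25
= 5640.0


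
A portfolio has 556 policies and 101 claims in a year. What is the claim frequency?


frequency = claims / policies
= 101 / 556
= 0.1817


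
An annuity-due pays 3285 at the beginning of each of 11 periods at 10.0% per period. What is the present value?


PV_due = PMT * (1-(1+i)^(-n))/i * (1+i)
PV_immediate = 21336.2754
PV_due = 21336.2754 * 1.1
= 23469.9029


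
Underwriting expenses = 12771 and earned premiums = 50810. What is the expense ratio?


Expense ratio = expenses / premiums
= 12771 / 50810
= 0.2513


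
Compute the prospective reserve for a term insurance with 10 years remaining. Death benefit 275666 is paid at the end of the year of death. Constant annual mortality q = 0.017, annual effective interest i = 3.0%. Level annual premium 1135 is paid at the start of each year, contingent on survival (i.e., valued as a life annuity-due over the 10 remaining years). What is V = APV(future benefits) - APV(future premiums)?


v = 1/(1+i) = 0.970874
APV(future benefits) per unit = sum_{k=0}^{9} k_p_x * q * v^(k+1) = 0.13497
APV(future benefits) = 275666 * 0.13497 = 37206.506
Life annuity-due factor ä_{x:10} = sum_{k=0}^{9} k_p_x * v^k = 8.177565
APV(future premiums) = 1135 * 8.177565 = 9281.5359
V = 37206.506 - 9281.5359
= 27924.9701


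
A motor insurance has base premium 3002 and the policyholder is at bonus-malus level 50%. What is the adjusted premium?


adjusted = base * BM_level / 100
= 3002 * 50 / 100
= 3002 * 0.5
= 1501.0


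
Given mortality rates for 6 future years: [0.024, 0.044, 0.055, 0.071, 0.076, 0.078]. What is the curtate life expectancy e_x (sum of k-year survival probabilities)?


e_x = sum_{k=1}^{n} k_p_x
k_p_x values:
  1_p_x = 0.976
  2_p_x = 0.933056
  3_p_x = 0.881738
  4_p_x = 0.819135
  5_p_x = 0.75688
  6_p_x = 0.697844
e_x = 5.0647


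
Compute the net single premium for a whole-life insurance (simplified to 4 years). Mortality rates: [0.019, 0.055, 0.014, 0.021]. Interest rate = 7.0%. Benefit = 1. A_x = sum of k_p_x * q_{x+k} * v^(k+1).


v = 0.934579
Year 0: k_p_x=1.0, q=0.019, term=0.017757
Year 1: k_p_x=0.981, q=0.055, term=0.047126
Year 2: k_p_x=0.927045, q=0.014, term=0.010594
Year 3: k_p_x=0.914066, q=0.021, term=0.014644
A_x = 0.0901


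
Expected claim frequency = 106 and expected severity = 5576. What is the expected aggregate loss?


E[S] = E[N] * E[X]
= 106 * 5576
= 591056


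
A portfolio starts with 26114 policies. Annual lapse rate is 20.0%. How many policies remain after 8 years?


remaining = initial * (1 - lapse)^years
= 26114 * (1 - 0.2)^8
= 26114 * 0.167772
= 4381.2022


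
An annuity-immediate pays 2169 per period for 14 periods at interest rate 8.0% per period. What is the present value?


PV = PMT * (1 - (1+i)^(-n)) / i
= 2169 * (1 - (1+0.08)^(-14)) / 0.08
= 2169 * (1 - 0.340461) / 0.08
= 2169 * 8.244237
= 17881.75


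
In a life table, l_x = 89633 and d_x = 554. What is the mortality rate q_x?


q_x = d_x / l_x
= 554 / 89633
= 0.0062


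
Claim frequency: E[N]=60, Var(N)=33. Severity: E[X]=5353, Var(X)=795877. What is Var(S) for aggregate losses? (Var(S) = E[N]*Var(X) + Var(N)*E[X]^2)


Var(S) = E[N]*Var(X) + Var(N)*E[X]^2
= 60*795877 + 33*5353^2
= 47752620 + 945602097
= 9.9335e+08


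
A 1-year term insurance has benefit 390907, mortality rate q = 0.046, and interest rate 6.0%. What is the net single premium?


NSP = benefit * q * v
v = 1/(1+i) = 0.943396
NSP = 390907 * 0.046 * 0.943396
= 16963.8887


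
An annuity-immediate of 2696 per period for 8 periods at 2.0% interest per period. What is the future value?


FV = PMT * ((1+i)^n - 1) / i
= 2696 * ((1.02)^8 - 1) / 0.02
= 2696 * (1.171659 - 1) / 0.02
= 23139.6846


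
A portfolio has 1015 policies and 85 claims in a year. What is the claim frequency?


frequency = claims / policies
= 85 / 1015
= 0.0837


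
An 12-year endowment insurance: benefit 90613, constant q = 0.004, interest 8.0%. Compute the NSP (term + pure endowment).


Term component = 2681.8595
Pure endowment = 12_p_x * v^12 * benefit = 0.953042 * 0.397114 * 90613 = 34293.9495
NSP = 36975.8091


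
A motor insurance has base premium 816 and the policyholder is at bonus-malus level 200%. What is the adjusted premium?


adjusted = base * BM_level / 100
= 816 * 200 / 100
= 816 * 2.0
= 1632.0


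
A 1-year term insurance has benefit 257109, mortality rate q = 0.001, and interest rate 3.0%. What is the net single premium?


NSP = benefit * q * v
v = 1/(1+i) = 0.970874
NSP = 257109 * 0.001 * 0.970874
= 249.6204


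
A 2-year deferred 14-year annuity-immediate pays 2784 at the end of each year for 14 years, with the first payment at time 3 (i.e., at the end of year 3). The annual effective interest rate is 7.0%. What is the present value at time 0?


PV at time 2 of the 14-year annuity-immediate:
a_n = 2784 * (1-(1+0.07)^(-14))/0.07 = 24347.3829
Discount back 2 years to time 0:
PV = 24347.3829 * (1+0.07)^(-2)
= 24347.3829 * 0.873439
= 21265.9471


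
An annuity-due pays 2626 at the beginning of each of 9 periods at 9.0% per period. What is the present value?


PV_due = PMT * (1-(1+i)^(-n))/i * (1+i)
PV_immediate = 15743.5183
PV_due = 15743.5183 * 1.09
= 17160.435


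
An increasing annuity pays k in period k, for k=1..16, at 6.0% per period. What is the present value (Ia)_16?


(Ia)_n = sum_{k=1}^{n} k * v^k, v = 1/(1+i)
v = 0.943396
Sum computed term by term:
(Ia)_16 = 73.5651


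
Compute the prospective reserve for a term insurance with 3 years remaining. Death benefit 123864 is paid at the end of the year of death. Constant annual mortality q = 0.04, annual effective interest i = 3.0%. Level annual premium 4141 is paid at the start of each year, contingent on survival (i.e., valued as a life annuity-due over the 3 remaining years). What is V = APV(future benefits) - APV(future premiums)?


v = 1/(1+i) = 0.970874
APV(future benefits) per unit = sum_{k=0}^{2} k_p_x * q * v^(k+1) = 0.108766
APV(future benefits) = 123864 * 0.108766 = 13472.2434
Life annuity-due factor ä_{x:3} = sum_{k=0}^{2} k_p_x * v^k = 2.800735
APV(future premiums) = 4141 * 2.800735 = 11597.8446
V = 13472.2434 - 11597.8446
= 1874.3988


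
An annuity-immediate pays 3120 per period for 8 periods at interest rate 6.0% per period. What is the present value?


PV = PMT * (1 - (1+i)^(-n)) / i
= 3120 * (1 - (1+0.06)^(-8)) / 0.06
= 3120 * (1 - 0.627412) / 0.06
= 3120 * 6.209794
= 19374.5567


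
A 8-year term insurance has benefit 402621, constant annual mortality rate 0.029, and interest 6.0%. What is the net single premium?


NSP = benefit * sum_{k=0}^{n-1} k_p_x * q * v^(k+1)
With constant q=0.029, v=0.943396
Sum = 0.16429
NSP = 402621 * 0.16429
= 66146.4997


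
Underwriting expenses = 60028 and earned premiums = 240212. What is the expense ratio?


Expense ratio = expenses / premiums
= 60028 / 240212
= 0.2499


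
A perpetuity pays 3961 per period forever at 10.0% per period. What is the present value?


PV = PMT / i
= 3961 / 0.1
= 39610.0


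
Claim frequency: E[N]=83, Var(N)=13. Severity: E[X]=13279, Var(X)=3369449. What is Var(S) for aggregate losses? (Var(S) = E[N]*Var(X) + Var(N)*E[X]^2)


Var(S) = E[N]*Var(X) + Var(N)*E[X]^2
= 83*3369449 + 13*13279^2
= 279664267 + 2292313933
= 2.5720e+09


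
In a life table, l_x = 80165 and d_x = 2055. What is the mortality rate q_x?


q_x = d_x / l_x
= 2055 / 80165
= 0.0256


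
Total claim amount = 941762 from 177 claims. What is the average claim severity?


severity = total / number
= 941762 / 177
= 5320.6893


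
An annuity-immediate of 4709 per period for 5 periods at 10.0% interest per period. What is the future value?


FV = PMT * ((1+i)^n - 1) / i
= 4709 * ((1.1)^5 - 1) / 0.1
= 4709 * (1.61051 - 1) / 0.1
= 28748.9159


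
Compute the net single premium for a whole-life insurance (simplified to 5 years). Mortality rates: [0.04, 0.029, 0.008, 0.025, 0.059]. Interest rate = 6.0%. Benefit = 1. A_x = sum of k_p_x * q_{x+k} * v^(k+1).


v = 0.943396
Year 0: k_p_x=1.0, q=0.04, term=0.037736
Year 1: k_p_x=0.96, q=0.029, term=0.024778
Year 2: k_p_x=0.93216, q=0.008, term=0.006261
Year 3: k_p_x=0.924703, q=0.025, term=0.018311
Year 4: k_p_x=0.901585, q=0.059, term=0.039749
A_x = 0.1268


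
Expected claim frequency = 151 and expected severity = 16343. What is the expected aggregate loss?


E[S] = E[N] * E[X]
= 151 * 16343
= 2.4678e+06


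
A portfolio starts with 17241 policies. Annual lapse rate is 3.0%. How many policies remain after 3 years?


remaining = initial * (1 - lapse)^years
= 17241 * (1 - 0.03)^3
= 17241 * 0.912673
= 15735.3952


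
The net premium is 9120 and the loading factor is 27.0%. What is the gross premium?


Gross = net * (1 + loading)
= 9120 * (1 + 0.27)
= 9120 * 1.27
= 11582.4


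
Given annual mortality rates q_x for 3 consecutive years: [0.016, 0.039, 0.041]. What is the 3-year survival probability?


p_k = 1 - q_k for each year
Survival = product of (1 - q_k)
= 0.984 * 0.961 * 0.959
= 0.9069


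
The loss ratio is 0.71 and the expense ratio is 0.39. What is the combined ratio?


Combined ratio = loss ratio + expense ratio
= 0.71 + 0.39
= 1.1


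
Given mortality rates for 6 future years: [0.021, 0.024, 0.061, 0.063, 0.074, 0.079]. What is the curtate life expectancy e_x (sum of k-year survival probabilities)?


e_x = sum_{k=1}^{n} k_p_x
k_p_x values:
  1_p_x = 0.979
  2_p_x = 0.955504
  3_p_x = 0.897218
  4_p_x = 0.840694
  5_p_x = 0.778482
  6_p_x = 0.716982
e_x = 5.1679


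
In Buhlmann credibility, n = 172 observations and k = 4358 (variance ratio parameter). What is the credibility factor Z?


Z = n / (n + k)
= 172 / (172 + 4358)
= 172 / 4530
= 0.038


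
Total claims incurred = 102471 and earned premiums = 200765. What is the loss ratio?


Loss ratio = claims / premiums
= 102471 / 200765
= 0.5104


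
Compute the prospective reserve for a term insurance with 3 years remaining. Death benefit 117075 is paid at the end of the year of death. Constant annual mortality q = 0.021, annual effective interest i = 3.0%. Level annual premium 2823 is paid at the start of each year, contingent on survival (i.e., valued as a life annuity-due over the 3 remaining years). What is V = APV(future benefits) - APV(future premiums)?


v = 1/(1+i) = 0.970874
APV(future benefits) per unit = sum_{k=0}^{2} k_p_x * q * v^(k+1) = 0.058186
APV(future benefits) = 117075 * 0.058186 = 6812.1814
Life annuity-due factor ä_{x:3} = sum_{k=0}^{2} k_p_x * v^k = 2.853908
APV(future premiums) = 2823 * 2.853908 = 8056.5823
V = 6812.1814 - 8056.5823
= -1244.4009


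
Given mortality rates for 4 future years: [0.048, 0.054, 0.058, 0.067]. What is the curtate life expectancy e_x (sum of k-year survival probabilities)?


e_x = sum_{k=1}^{n} k_p_x
k_p_x values:
  1_p_x = 0.952
  2_p_x = 0.900592
  3_p_x = 0.848358
  4_p_x = 0.791518
e_x = 3.4925


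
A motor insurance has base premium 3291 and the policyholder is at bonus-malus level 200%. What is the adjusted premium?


adjusted = base * BM_level / 100
= 3291 * 200 / 100
= 3291 * 2.0
= 6582.0


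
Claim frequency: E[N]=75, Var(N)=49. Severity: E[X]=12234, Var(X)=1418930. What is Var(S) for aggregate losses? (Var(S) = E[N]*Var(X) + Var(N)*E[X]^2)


Var(S) = E[N]*Var(X) + Var(N)*E[X]^2
= 75*1418930 + 49*12234^2
= 106419750 + 7333867044
= 7.4403e+09


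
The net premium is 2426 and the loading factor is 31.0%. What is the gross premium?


Gross = net * (1 + loading)
= 2426 * (1 + 0.31)
= 2426 * 1.31
= 3178.06


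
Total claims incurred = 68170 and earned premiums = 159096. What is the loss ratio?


Loss ratio = claims / premiums
= 68170 / 159096
= 0.4285


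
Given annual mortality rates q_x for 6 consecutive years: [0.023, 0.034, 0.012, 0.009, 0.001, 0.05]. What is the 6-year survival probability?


p_k = 1 - q_k for each year
Survival = product of (1 - q_k)
= 0.977 * 0.966 * 0.988 * 0.991 * 0.999 * 0.95
= 0.877


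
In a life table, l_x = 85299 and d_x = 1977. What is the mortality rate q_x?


q_x = d_x / l_x
= 1977 / 85299
= 0.0232


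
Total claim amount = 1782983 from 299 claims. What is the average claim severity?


severity = total / number
= 1782983 / 299
= 5963.1538


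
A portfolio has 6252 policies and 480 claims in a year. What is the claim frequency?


frequency = claims / policies
= 480 / 6252
= 0.0768


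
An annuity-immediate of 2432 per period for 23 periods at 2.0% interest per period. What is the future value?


FV = PMT * ((1+i)^n - 1) / i
= 2432 * ((1.02)^23 - 1) / 0.02
= 2432 * (1.576899 - 1) / 0.02
= 70150.9505


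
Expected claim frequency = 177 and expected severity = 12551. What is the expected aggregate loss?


E[S] = E[N] * E[X]
= 177 * 12551
= 2.2215e+06


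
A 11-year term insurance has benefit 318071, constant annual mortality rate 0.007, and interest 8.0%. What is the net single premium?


NSP = benefit * sum_{k=0}^{n-1} k_p_x * q * v^(k+1)
With constant q=0.007, v=0.925926
Sum = 0.048518
NSP = 318071 * 0.048518
= 15432.1634


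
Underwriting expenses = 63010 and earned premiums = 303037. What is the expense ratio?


Expense ratio = expenses / premiums
= 63010 / 303037
= 0.2079


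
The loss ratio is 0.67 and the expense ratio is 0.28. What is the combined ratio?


Combined ratio = loss ratio + expense ratio
= 0.67 + 0.28
= 0.95


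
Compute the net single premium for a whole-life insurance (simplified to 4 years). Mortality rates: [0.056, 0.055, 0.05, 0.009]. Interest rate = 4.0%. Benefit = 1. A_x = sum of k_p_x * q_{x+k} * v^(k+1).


v = 0.961538
Year 0: k_p_x=1.0, q=0.056, term=0.053846
Year 1: k_p_x=0.944, q=0.055, term=0.048003
Year 2: k_p_x=0.89208, q=0.05, term=0.039653
Year 3: k_p_x=0.847476, q=0.009, term=0.00652
A_x = 0.148


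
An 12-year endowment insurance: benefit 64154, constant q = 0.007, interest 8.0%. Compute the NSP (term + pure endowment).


Term component = 3277.6966
Pure endowment = 12_p_x * v^12 * benefit = 0.91916 * 0.397114 * 64154 = 23416.9137
NSP = 26694.6103


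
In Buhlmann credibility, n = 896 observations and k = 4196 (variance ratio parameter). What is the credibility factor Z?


Z = n / (n + k)
= 896 / (896 + 4196)
= 896 / 5092
= 0.176


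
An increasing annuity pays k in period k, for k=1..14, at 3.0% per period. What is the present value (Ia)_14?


(Ia)_n = sum_{k=1}^{n} k * v^k, v = 1/(1+i)
v = 0.970874
Sum computed term by term:
(Ia)_14 = 79.3102


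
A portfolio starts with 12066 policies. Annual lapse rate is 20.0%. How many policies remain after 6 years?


remaining = initial * (1 - lapse)^years
= 12066 * (1 - 0.2)^6
= 12066 * 0.262144
= 3163.0295


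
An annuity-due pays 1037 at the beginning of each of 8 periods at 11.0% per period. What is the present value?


PV_due = PMT * (1-(1+i)^(-n))/i * (1+i)
PV_immediate = 5336.5293
PV_due = 5336.5293 * 1.11
= 5923.5475


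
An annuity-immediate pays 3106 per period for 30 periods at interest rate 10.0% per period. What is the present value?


PV = PMT * (1 - (1+i)^(-n)) / i
= 3106 * (1 - (1+0.1)^(-30)) / 0.1
= 3106 * (1 - 0.057309) / 0.1
= 3106 * 9.426914
= 29279.9963


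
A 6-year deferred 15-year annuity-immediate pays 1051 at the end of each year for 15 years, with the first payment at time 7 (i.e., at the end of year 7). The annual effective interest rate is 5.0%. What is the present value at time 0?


PV at time 6 of the 15-year annuity-immediate:
a_n = 1051 * (1-(1+0.05)^(-15))/0.05 = 10909.0206
Discount back 6 years to time 0:
PV = 10909.0206 * (1+0.05)^(-6)
= 10909.0206 * 0.746215
= 8140.4791


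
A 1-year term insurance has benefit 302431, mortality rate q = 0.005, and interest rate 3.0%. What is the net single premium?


NSP = benefit * q * v
v = 1/(1+i) = 0.970874
NSP = 302431 * 0.005 * 0.970874
= 1468.1117


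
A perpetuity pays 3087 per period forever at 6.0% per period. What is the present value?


PV = PMT / i
= 3087 / 0.06
= 51450.0


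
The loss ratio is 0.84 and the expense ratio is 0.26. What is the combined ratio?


Combined ratio = loss ratio + expense ratio
= 0.84 + 0.26
= 1.1


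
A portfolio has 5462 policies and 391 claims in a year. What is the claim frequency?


frequency = claims / policies
= 391 / 5462
= 0.0716


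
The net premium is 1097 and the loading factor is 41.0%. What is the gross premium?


Gross = net * (1 + loading)
= 1097 * (1 + 0.41)
= 1097 * 1.41
= 1546.77


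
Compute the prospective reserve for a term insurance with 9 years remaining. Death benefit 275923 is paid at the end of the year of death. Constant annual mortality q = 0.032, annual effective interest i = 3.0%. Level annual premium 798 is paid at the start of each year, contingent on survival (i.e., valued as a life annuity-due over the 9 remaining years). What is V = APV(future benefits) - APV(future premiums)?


v = 1/(1+i) = 0.970874
APV(future benefits) per unit = sum_{k=0}^{8} k_p_x * q * v^(k+1) = 0.220939
APV(future benefits) = 275923 * 0.220939 = 60962.1904
Life annuity-due factor ä_{x:9} = sum_{k=0}^{8} k_p_x * v^k = 7.111479
APV(future premiums) = 798 * 7.111479 = 5674.9599
V = 60962.1904 - 5674.9599
= 55287.2305


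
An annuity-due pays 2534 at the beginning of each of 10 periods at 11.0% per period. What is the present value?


PV_due = PMT * (1-(1+i)^(-n))/i * (1+i)
PV_immediate = 14923.3139
PV_due = 14923.3139 * 1.11
= 16564.8784


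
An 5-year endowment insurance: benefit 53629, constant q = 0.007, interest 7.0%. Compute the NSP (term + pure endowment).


Term component = 1519.2677
Pure endowment = 5_p_x * v^5 * benefit = 0.965487 * 0.712986 * 53629 = 36917.0554
NSP = 38436.3231


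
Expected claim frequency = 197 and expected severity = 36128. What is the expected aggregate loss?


E[S] = E[N] * E[X]
= 197 * 36128
= 7.1172e+06


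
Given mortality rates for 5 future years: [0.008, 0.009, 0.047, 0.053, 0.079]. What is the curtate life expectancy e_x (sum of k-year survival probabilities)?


e_x = sum_{k=1}^{n} k_p_x
k_p_x values:
  1_p_x = 0.992
  2_p_x = 0.983072
  3_p_x = 0.936868
  4_p_x = 0.887214
  5_p_x = 0.817124
e_x = 4.6163


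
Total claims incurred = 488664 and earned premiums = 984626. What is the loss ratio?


Loss ratio = claims / premiums
= 488664 / 984626
= 0.4963


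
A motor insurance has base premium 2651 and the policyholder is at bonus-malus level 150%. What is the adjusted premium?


adjusted = base * BM_level / 100
= 2651 * 150 / 100
= 2651 * 1.5
= 3976.5


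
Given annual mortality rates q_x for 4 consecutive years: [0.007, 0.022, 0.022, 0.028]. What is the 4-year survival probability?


p_k = 1 - q_k for each year
Survival = product of (1 - q_k)
= 0.993 * 0.978 * 0.978 * 0.972
= 0.9232
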